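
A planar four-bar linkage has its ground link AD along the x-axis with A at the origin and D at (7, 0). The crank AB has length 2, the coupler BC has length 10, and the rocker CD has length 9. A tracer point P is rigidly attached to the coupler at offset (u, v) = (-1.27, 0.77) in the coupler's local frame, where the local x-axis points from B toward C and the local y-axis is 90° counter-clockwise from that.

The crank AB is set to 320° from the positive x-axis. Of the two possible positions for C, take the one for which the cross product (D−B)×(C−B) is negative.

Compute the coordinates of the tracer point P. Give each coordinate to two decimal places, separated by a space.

A=(0,0), D=(7.00,0)
B = A + 2.00·(cos320°, sin320°) = (1.5321, -1.2856)
|BD| = 5.6170
circle(B,10.00) ∩ circle(D,9.00): a=4.4998, h=8.9304
  candidates: C₊=(3.8685,8.4376) cross=50.162; C₋=(7.9564,-8.9490) cross=-50.162
  mode - wants cross < 0 → take C=(7.9564,-8.9490) (cross=-50.162)
ex = (C−B)/|BC| = (0.6424,-0.7663); ey = (0.7663,0.6424)
P = B + -1.27·ex + 0.77·ey = (1.3063,0.1824)

1.31 0.18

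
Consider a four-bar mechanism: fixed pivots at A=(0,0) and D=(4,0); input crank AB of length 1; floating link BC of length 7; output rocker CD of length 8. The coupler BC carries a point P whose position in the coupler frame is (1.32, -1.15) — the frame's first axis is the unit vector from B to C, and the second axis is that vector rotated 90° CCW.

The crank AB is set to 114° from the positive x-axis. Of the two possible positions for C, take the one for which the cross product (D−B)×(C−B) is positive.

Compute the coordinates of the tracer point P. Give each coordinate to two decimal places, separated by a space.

A=(0,0), D=(4.00,0)
B = A + 1.00·(cos114°, sin114°) = (-0.4067, 0.9135)
|BD| = 4.5004
circle(B,7.00) ∩ circle(D,8.00): a=0.5837, h=6.9756
  candidates: C₊=(1.5808,7.6255) cross=31.393; C₋=(-1.2512,-6.0353) cross=-31.393
  mode + wants cross > 0 → take C=(1.5808,7.6255) (cross=31.393)
ex = (C−B)/|BC| = (0.2839,0.9588); ey = (-0.9588,0.2839)
P = B + 1.32·ex + -1.15·ey = (1.0707,1.8527)

1.07 1.85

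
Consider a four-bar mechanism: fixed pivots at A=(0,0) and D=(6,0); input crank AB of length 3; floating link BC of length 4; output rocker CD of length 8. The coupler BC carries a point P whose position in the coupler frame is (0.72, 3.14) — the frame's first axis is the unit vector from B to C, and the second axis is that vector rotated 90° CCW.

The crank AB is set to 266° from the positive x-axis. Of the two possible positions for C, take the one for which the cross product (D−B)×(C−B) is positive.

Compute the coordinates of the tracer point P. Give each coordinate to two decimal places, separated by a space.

A=(0,0), D=(6.00,0)
B = A + 3.00·(cos266°, sin266°) = (-0.2093, -2.9927)
|BD| = 6.8928
circle(B,4.00) ∩ circle(D,8.00): a=-0.0355, h=3.9998
  candidates: C₊=(-1.9778,0.5951) cross=27.570; C₋=(1.4954,-6.6113) cross=-27.570
  mode + wants cross > 0 → take C=(-1.9778,0.5951) (cross=27.570)
ex = (C−B)/|BC| = (-0.4421,0.8969); ey = (-0.8969,-0.4421)
P = B + 0.72·ex + 3.14·ey = (-3.3440,-3.7352)

-3.34 -3.74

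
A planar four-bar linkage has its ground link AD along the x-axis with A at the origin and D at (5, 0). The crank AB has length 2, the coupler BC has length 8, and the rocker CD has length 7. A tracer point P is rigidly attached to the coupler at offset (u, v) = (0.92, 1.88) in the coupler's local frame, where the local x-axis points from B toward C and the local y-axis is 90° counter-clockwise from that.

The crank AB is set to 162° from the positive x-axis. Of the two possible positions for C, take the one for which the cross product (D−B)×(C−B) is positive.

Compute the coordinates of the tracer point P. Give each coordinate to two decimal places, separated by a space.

A=(0,0), D=(5.00,0)
B = A + 2.00·(cos162°, sin162°) = (-1.9021, 0.6180)
|BD| = 6.9297
circle(B,8.00) ∩ circle(D,7.00): a=4.5472, h=6.5820
  candidates: C₊=(3.2139,6.7683) cross=45.612; C₋=(2.0399,-6.3433) cross=-45.612
  mode + wants cross > 0 → take C=(3.2139,6.7683) (cross=45.612)
ex = (C−B)/|BC| = (0.6395,0.7688); ey = (-0.7688,0.6395)
P = B + 0.92·ex + 1.88·ey = (-2.7591,2.5276)

-2.76 2.53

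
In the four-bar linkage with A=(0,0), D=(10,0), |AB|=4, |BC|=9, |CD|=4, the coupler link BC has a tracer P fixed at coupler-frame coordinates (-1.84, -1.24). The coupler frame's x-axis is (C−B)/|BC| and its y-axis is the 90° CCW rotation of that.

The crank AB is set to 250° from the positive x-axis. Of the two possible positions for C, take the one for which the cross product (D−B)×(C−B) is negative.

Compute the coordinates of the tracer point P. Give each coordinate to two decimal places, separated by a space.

A=(0,0), D=(10.00,0)
B = A + 4.00·(cos250°, sin250°) = (-1.3681, -3.7588)
|BD| = 11.9734
circle(B,9.00) ∩ circle(D,4.00): a=8.7010, h=2.3004
  candidates: C₊=(6.1709,1.1568) cross=27.544; C₋=(7.6153,-3.2114) cross=-27.544
  mode - wants cross < 0 → take C=(7.6153,-3.2114) (cross=-27.544)
ex = (C−B)/|BC| = (0.9981,0.0608); ey = (-0.0608,0.9981)
P = B + -1.84·ex + -1.24·ey = (-3.1293,-5.1084)

-3.13 -5.11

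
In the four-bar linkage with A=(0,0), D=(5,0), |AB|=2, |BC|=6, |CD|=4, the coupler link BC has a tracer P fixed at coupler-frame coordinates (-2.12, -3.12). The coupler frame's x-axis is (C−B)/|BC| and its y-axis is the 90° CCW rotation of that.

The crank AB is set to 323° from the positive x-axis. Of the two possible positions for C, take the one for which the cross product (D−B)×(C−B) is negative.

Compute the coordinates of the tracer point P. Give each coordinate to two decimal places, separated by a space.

A=(0,0), D=(5.00,0)
B = A + 2.00·(cos323°, sin323°) = (1.5973, -1.2036)
|BD| = 3.6093
circle(B,6.00) ∩ circle(D,4.00): a=4.5753, h=3.8816
  candidates: C₊=(4.6162,3.9815) cross=14.010; C₋=(7.2051,-3.3373) cross=-14.010
  mode - wants cross < 0 → take C=(7.2051,-3.3373) (cross=-14.010)
ex = (C−B)/|BC| = (0.9346,-0.3556); ey = (0.3556,0.9346)
P = B + -2.12·ex + -3.12·ey = (-1.4937,-3.3658)

-1.49 -3.37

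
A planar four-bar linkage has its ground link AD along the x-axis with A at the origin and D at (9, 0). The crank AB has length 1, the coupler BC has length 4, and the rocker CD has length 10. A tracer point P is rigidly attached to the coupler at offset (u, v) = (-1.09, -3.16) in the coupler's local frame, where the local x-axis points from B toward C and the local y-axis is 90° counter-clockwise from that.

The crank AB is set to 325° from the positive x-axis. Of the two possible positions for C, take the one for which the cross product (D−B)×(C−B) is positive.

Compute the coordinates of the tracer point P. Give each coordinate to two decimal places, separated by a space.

4.16 -0.59

A=(0,0), D=(9.00,0)
B = A + 1.00·(cos325°, sin325°) = (0.8192, -0.5736)
|BD| = 8.2009
circle(B,4.00) ∩ circle(D,10.00): a=-1.0209, h=3.8675
  candidates: C₊=(-0.4697,3.2131) cross=31.717; C₋=(0.0712,-4.5030) cross=-31.717
  mode + wants cross > 0 → take C=(-0.4697,3.2131) (cross=31.717)
ex = (C−B)/|BC| = (-0.3222,0.9467); ey = (-0.9467,-0.3222)
P = B + -1.09·ex + -3.16·ey = (4.1618,-0.5872)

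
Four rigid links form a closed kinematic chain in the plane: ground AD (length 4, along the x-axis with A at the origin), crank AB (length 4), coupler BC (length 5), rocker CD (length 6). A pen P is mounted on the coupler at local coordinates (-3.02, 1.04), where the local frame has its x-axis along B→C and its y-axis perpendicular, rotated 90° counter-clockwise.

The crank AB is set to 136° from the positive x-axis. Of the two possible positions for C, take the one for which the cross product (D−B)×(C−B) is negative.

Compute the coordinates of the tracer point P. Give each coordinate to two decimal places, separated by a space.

A=(0,0), D=(4.00,0)
B = A + 4.00·(cos136°, sin136°) = (-2.8774, 2.7786)
|BD| = 7.4175
circle(B,5.00) ∩ circle(D,6.00): a=2.9672, h=4.0244
  candidates: C₊=(1.3814,5.3984) cross=29.851; C₋=(-1.6337,-2.0642) cross=-29.851
  mode - wants cross < 0 → take C=(-1.6337,-2.0642) (cross=-29.851)
ex = (C−B)/|BC| = (0.2487,-0.9686); ey = (0.9686,0.2487)
P = B + -3.02·ex + 1.04·ey = (-2.6212,5.9624)

-2.62 5.96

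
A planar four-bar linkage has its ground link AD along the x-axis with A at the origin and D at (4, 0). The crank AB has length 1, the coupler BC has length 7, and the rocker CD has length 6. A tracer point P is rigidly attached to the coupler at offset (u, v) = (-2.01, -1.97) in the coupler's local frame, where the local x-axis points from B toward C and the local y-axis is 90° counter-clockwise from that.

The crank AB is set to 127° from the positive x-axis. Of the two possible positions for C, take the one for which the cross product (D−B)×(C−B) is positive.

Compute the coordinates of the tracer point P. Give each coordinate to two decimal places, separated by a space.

-0.48 -2.01

A=(0,0), D=(4.00,0)
B = A + 1.00·(cos127°, sin127°) = (-0.6018, 0.7986)
|BD| = 4.6706
circle(B,7.00) ∩ circle(D,6.00): a=3.7270, h=5.9253
  candidates: C₊=(4.0835,5.9994) cross=27.675; C₋=(2.0571,-5.6767) cross=-27.675
  mode + wants cross > 0 → take C=(4.0835,5.9994) (cross=27.675)
ex = (C−B)/|BC| = (0.6693,0.7430); ey = (-0.7430,0.6693)
P = B + -2.01·ex + -1.97·ey = (-0.4835,-2.0133)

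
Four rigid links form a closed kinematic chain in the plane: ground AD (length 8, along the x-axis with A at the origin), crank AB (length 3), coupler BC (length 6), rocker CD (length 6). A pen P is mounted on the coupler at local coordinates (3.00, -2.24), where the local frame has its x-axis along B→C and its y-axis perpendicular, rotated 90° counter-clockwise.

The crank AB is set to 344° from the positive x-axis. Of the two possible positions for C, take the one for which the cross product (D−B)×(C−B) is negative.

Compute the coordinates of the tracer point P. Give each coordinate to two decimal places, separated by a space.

2.75 -4.57

A=(0,0), D=(8.00,0)
B = A + 3.00·(cos344°, sin344°) = (2.8838, -0.8269)
|BD| = 5.1826
circle(B,6.00) ∩ circle(D,6.00): a=2.5913, h=5.4116
  candidates: C₊=(4.5784,4.9288) cross=28.046; C₋=(6.3053,-5.7557) cross=-28.046
  mode - wants cross < 0 → take C=(6.3053,-5.7557) (cross=-28.046)
ex = (C−B)/|BC| = (0.5703,-0.8215); ey = (0.8215,0.5703)
P = B + 3.00·ex + -2.24·ey = (2.7545,-4.5687)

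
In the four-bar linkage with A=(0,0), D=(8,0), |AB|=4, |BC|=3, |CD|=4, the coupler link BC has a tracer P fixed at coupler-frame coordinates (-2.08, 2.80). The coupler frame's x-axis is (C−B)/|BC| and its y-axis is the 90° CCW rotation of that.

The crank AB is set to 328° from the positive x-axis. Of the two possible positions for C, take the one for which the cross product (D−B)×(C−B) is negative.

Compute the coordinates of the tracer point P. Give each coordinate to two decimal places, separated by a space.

A=(0,0), D=(8.00,0)
B = A + 4.00·(cos328°, sin328°) = (3.3922, -2.1197)
|BD| = 5.0720
circle(B,3.00) ∩ circle(D,4.00): a=1.8459, h=2.3649
  candidates: C₊=(4.0809,0.8002) cross=11.995; C₋=(6.0575,-3.4967) cross=-11.995
  mode - wants cross < 0 → take C=(6.0575,-3.4967) (cross=-11.995)
ex = (C−B)/|BC| = (0.8884,-0.4590); ey = (0.4590,0.8884)
P = B + -2.08·ex + 2.80·ey = (2.8294,1.3227)

2.83 1.32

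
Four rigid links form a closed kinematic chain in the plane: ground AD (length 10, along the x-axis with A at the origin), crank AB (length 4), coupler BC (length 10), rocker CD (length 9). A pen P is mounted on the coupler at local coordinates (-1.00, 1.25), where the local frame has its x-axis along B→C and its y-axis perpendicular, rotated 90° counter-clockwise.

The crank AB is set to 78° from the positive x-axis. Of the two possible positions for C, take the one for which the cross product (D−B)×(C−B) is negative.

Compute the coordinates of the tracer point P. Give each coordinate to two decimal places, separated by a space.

1.82 5.17

A=(0,0), D=(10.00,0)
B = A + 4.00·(cos78°, sin78°) = (0.8316, 3.9126)
|BD| = 9.9683
circle(B,10.00) ∩ circle(D,9.00): a=5.9372, h=8.0467
  candidates: C₊=(9.4507,8.9832) cross=80.212; C₋=(3.1340,-5.8188) cross=-80.212
  mode - wants cross < 0 → take C=(3.1340,-5.8188) (cross=-80.212)
ex = (C−B)/|BC| = (0.2302,-0.9731); ey = (0.9731,0.2302)
P = B + -1.00·ex + 1.25·ey = (1.8178,5.1735)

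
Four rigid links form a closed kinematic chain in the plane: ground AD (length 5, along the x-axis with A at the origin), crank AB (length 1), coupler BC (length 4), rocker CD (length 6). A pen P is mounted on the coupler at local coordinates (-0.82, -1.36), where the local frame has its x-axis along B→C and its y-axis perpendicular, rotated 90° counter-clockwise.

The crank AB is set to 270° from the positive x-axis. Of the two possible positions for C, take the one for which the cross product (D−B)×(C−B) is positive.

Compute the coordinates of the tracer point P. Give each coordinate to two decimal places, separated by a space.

1.40 -1.75

A=(0,0), D=(5.00,0)
B = A + 1.00·(cos270°, sin270°) = (-0.0000, -1.0000)
|BD| = 5.0990
circle(B,4.00) ∩ circle(D,6.00): a=0.5883, h=3.9565
  candidates: C₊=(-0.1990,2.9950) cross=20.174; C₋=(1.3529,-4.7643) cross=-20.174
  mode + wants cross > 0 → take C=(-0.1990,2.9950) (cross=20.174)
ex = (C−B)/|BC| = (-0.0498,0.9988); ey = (-0.9988,-0.0498)
P = B + -0.82·ex + -1.36·ey = (1.3991,-1.7513)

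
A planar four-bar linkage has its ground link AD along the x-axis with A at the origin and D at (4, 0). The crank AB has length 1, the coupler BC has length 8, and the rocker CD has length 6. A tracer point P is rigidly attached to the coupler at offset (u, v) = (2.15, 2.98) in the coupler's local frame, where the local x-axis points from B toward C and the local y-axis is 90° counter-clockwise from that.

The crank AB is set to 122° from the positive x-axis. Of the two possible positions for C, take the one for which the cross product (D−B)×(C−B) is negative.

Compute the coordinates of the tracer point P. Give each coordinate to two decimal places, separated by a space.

3.13 0.56

A=(0,0), D=(4.00,0)
B = A + 1.00·(cos122°, sin122°) = (-0.5299, 0.8480)
|BD| = 4.6086
circle(B,8.00) ∩ circle(D,6.00): a=5.3421, h=5.9550
  candidates: C₊=(5.8168,5.7183) cross=27.444; C₋=(3.6252,-5.9883) cross=-27.444
  mode - wants cross < 0 → take C=(3.6252,-5.9883) (cross=-27.444)
ex = (C−B)/|BC| = (0.5194,-0.8545); ey = (0.8545,0.5194)
P = B + 2.15·ex + 2.98·ey = (3.1333,0.5585)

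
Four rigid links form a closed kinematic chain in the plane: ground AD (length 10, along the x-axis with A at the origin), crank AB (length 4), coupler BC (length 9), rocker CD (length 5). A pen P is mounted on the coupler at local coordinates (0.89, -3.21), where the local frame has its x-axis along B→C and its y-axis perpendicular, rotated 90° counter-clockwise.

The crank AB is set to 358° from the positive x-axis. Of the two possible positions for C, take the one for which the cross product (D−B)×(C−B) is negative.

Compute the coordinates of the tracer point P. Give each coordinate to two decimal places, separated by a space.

3.15 -3.36

A=(0,0), D=(10.00,0)
B = A + 4.00·(cos358°, sin358°) = (3.9976, -0.1396)
|BD| = 6.0041
circle(B,9.00) ∩ circle(D,5.00): a=7.6655, h=4.7159
  candidates: C₊=(11.5514,4.7532) cross=28.314; C₋=(11.7707,-4.6760) cross=-28.314
  mode - wants cross < 0 → take C=(11.7707,-4.6760) (cross=-28.314)
ex = (C−B)/|BC| = (0.8637,-0.5040); ey = (0.5040,0.8637)
P = B + 0.89·ex + -3.21·ey = (3.1483,-3.3606)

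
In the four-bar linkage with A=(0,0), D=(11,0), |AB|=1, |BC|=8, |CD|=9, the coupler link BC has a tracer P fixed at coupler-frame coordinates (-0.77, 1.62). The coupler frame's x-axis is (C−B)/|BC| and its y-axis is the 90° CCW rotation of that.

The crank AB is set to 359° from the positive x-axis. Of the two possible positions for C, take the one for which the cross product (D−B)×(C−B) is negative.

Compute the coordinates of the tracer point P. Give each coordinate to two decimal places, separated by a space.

1.98 1.48

A=(0,0), D=(11.00,0)
B = A + 1.00·(cos359°, sin359°) = (0.9998, -0.0175)
|BD| = 10.0002
circle(B,8.00) ∩ circle(D,9.00): a=4.1501, h=6.8393
  candidates: C₊=(5.1380,6.8291) cross=68.395; C₋=(5.1619,-6.8495) cross=-68.395
  mode - wants cross < 0 → take C=(5.1619,-6.8495) (cross=-68.395)
ex = (C−B)/|BC| = (0.5203,-0.8540); ey = (0.8540,0.5203)
P = B + -0.77·ex + 1.62·ey = (1.9828,1.4829)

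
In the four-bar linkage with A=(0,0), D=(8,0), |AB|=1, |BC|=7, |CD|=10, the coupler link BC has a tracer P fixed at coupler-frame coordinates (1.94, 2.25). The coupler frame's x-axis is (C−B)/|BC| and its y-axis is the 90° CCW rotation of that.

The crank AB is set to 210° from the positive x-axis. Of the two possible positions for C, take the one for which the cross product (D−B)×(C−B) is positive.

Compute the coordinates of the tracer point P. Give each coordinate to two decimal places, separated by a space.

-2.76 1.79

A=(0,0), D=(8.00,0)
B = A + 1.00·(cos210°, sin210°) = (-0.8660, -0.5000)
|BD| = 8.8801
circle(B,7.00) ∩ circle(D,10.00): a=1.5685, h=6.8220
  candidates: C₊=(0.3158,6.3995) cross=60.580; C₋=(1.0841,-7.2229) cross=-60.580
  mode + wants cross > 0 → take C=(0.3158,6.3995) (cross=60.580)
ex = (C−B)/|BC| = (0.1688,0.9856); ey = (-0.9856,0.1688)
P = B + 1.94·ex + 2.25·ey = (-2.7562,1.7920)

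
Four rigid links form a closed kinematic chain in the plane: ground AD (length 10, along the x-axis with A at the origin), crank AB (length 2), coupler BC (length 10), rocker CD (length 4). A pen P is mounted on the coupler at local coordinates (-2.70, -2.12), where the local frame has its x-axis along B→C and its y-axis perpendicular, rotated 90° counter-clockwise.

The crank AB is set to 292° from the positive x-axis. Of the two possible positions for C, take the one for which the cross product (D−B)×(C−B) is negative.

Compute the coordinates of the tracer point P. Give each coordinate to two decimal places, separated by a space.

A=(0,0), D=(10.00,0)
B = A + 2.00·(cos292°, sin292°) = (0.7492, -1.8544)
|BD| = 9.4348
circle(B,10.00) ∩ circle(D,4.00): a=9.1690, h=3.9912
  candidates: C₊=(8.9549,3.8611) cross=37.656; C₋=(10.5238,-3.9656) cross=-37.656
  mode - wants cross < 0 → take C=(10.5238,-3.9656) (cross=-37.656)
ex = (C−B)/|BC| = (0.9775,-0.2111); ey = (0.2111,0.9775)
P = B + -2.70·ex + -2.12·ey = (-2.3375,-3.3566)

-2.34 -3.36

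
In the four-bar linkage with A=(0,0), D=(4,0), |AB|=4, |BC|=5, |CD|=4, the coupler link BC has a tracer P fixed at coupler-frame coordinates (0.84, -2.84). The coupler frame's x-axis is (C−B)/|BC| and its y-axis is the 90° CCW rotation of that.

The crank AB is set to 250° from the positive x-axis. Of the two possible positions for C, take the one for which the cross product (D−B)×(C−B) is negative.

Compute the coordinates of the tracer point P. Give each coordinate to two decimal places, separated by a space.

A=(0,0), D=(4.00,0)
B = A + 4.00·(cos250°, sin250°) = (-1.3681, -3.7588)
|BD| = 6.5532
circle(B,5.00) ∩ circle(D,4.00): a=3.9633, h=3.0483
  candidates: C₊=(0.1300,1.0115) cross=19.976; C₋=(3.6269,-3.9826) cross=-19.976
  mode - wants cross < 0 → take C=(3.6269,-3.9826) (cross=-19.976)
ex = (C−B)/|BC| = (0.9990,-0.0448); ey = (0.0448,0.9990)
P = B + 0.84·ex + -2.84·ey = (-0.6560,-6.6335)

-0.66 -6.63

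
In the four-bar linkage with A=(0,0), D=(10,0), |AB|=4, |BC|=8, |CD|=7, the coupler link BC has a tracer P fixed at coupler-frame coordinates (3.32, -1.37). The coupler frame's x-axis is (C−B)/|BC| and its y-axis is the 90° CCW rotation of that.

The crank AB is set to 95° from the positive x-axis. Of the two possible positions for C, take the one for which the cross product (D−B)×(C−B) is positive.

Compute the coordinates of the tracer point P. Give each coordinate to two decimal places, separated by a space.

3.23 3.70

A=(0,0), D=(10.00,0)
B = A + 4.00·(cos95°, sin95°) = (-0.3486, 3.9848)
|BD| = 11.0893
circle(B,8.00) ∩ circle(D,7.00): a=6.2210, h=5.0299
  candidates: C₊=(7.2643,6.4433) cross=55.778; C₋=(3.6494,-2.9445) cross=-55.778
  mode + wants cross > 0 → take C=(7.2643,6.4433) (cross=55.778)
ex = (C−B)/|BC| = (0.9516,0.3073); ey = (-0.3073,0.9516)
P = B + 3.32·ex + -1.37·ey = (3.2317,3.7013)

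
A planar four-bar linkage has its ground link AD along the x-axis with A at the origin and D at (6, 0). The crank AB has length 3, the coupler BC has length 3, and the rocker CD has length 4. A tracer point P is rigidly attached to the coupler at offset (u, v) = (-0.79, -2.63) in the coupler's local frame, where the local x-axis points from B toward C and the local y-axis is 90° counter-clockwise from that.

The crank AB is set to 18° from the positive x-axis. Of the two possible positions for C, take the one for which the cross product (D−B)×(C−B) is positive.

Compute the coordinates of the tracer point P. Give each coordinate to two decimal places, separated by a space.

A=(0,0), D=(6.00,0)
B = A + 3.00·(cos18°, sin18°) = (2.8532, 0.9271)
|BD| = 3.2805
circle(B,3.00) ∩ circle(D,4.00): a=0.5734, h=2.9447
  candidates: C₊=(4.2353,3.5897) cross=9.660; C₋=(2.5710,-2.0597) cross=-9.660
  mode + wants cross > 0 → take C=(4.2353,3.5897) (cross=9.660)
ex = (C−B)/|BC| = (0.4607,0.8875); ey = (-0.8875,0.4607)
P = B + -0.79·ex + -2.63·ey = (4.8235,-0.9858)

4.82 -0.99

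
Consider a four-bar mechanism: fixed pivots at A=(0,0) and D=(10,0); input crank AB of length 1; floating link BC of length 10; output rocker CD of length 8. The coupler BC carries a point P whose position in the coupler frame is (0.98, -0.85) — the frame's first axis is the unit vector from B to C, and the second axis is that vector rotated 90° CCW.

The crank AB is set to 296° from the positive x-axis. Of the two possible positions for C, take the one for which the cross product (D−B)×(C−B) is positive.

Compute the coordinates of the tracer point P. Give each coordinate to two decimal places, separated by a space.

A=(0,0), D=(10.00,0)
B = A + 1.00·(cos296°, sin296°) = (0.4384, -0.8988)
|BD| = 9.6038
circle(B,10.00) ∩ circle(D,8.00): a=6.6762, h=7.4451
  candidates: C₊=(6.3885,7.1384) cross=71.501; C₋=(7.7820,-7.6864) cross=-71.501
  mode + wants cross > 0 → take C=(6.3885,7.1384) (cross=71.501)
ex = (C−B)/|BC| = (0.5950,0.8037); ey = (-0.8037,0.5950)
P = B + 0.98·ex + -0.85·ey = (1.7046,-0.6169)

1.70 -0.62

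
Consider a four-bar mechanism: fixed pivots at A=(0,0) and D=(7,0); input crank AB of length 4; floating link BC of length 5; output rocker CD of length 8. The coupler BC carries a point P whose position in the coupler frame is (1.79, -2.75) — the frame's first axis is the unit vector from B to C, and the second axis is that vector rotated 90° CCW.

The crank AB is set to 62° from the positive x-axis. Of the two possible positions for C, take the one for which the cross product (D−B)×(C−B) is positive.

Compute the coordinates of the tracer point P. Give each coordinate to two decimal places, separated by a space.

A=(0,0), D=(7.00,0)
B = A + 4.00·(cos62°, sin62°) = (1.8779, 3.5318)
|BD| = 6.2217
circle(B,5.00) ∩ circle(D,8.00): a=-0.0233, h=4.9999
  candidates: C₊=(4.6969,7.6613) cross=31.108; C₋=(-0.9796,-0.5712) cross=-31.108
  mode + wants cross > 0 → take C=(4.6969,7.6613) (cross=31.108)
ex = (C−B)/|BC| = (0.5638,0.8259); ey = (-0.8259,0.5638)
P = B + 1.79·ex + -2.75·ey = (5.1583,3.4597)

5.16 3.46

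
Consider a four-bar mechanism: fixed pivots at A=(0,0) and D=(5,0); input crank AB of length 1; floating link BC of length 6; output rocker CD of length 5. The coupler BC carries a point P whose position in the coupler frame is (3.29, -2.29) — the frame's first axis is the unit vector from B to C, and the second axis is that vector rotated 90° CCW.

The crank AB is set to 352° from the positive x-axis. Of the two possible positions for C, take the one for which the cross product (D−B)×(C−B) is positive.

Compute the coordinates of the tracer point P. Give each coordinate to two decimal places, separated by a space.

A=(0,0), D=(5.00,0)
B = A + 1.00·(cos352°, sin352°) = (0.9903, -0.1392)
|BD| = 4.0121
circle(B,6.00) ∩ circle(D,5.00): a=3.3769, h=4.9595
  candidates: C₊=(4.1931,4.9345) cross=19.898; C₋=(4.5372,-4.9785) cross=-19.898
  mode + wants cross > 0 → take C=(4.1931,4.9345) (cross=19.898)
ex = (C−B)/|BC| = (0.5338,0.8456); ey = (-0.8456,0.5338)
P = B + 3.29·ex + -2.29·ey = (4.6829,1.4205)

4.68 1.42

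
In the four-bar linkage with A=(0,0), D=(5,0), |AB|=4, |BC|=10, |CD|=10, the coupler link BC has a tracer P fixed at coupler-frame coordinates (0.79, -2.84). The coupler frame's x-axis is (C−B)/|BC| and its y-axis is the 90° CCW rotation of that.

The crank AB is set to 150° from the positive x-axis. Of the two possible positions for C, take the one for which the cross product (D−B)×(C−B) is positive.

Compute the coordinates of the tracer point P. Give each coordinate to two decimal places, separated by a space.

-0.76 0.82

A=(0,0), D=(5.00,0)
B = A + 4.00·(cos150°, sin150°) = (-3.4641, 2.0000)
|BD| = 8.6972
circle(B,10.00) ∩ circle(D,10.00): a=4.3486, h=9.0050
  candidates: C₊=(2.8387,9.7637) cross=78.318; C₋=(-1.3028,-7.7637) cross=-78.318
  mode + wants cross > 0 → take C=(2.8387,9.7637) (cross=78.318)
ex = (C−B)/|BC| = (0.6303,0.7764); ey = (-0.7764,0.6303)
P = B + 0.79·ex + -2.84·ey = (-0.7613,0.8233)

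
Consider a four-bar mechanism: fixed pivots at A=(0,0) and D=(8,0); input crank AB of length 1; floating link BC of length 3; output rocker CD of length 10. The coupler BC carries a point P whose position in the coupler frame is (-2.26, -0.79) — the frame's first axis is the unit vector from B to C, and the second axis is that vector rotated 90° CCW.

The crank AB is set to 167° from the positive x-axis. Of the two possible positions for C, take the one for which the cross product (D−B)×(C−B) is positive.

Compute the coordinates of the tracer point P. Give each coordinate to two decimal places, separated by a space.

0.19 -1.87

A=(0,0), D=(8.00,0)
B = A + 1.00·(cos167°, sin167°) = (-0.9744, 0.2250)
|BD| = 8.9772
circle(B,3.00) ∩ circle(D,10.00): a=-0.5798, h=2.9434
  candidates: C₊=(-1.4802,3.1820) cross=26.424; C₋=(-1.6278,-2.7030) cross=-26.424
  mode + wants cross > 0 → take C=(-1.4802,3.1820) (cross=26.424)
ex = (C−B)/|BC| = (-0.1686,0.9857); ey = (-0.9857,-0.1686)
P = B + -2.26·ex + -0.79·ey = (0.1854,-1.8695)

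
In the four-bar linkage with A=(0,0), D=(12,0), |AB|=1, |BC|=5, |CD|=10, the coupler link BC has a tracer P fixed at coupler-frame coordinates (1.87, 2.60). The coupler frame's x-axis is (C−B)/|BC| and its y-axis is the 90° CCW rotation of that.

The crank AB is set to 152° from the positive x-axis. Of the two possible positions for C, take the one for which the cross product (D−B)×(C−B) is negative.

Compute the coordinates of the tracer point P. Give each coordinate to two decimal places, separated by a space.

A=(0,0), D=(12.00,0)
B = A + 1.00·(cos152°, sin152°) = (-0.8829, 0.4695)
|BD| = 12.8915
circle(B,5.00) ∩ circle(D,10.00): a=3.5369, h=3.5342
  candidates: C₊=(2.7803,3.8725) cross=45.561; C₋=(2.5229,-3.1912) cross=-45.561
  mode - wants cross < 0 → take C=(2.5229,-3.1912) (cross=-45.561)
ex = (C−B)/|BC| = (0.6812,-0.7321); ey = (0.7321,0.6812)
P = B + 1.87·ex + 2.60·ey = (2.2944,0.8714)

2.29 0.87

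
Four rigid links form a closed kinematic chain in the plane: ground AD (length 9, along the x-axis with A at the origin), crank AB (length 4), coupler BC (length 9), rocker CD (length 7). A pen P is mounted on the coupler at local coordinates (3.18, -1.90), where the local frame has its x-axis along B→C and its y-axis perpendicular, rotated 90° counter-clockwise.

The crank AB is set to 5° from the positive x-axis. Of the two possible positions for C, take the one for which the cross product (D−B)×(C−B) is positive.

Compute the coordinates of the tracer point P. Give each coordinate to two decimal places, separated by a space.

7.55 1.36

A=(0,0), D=(9.00,0)
B = A + 4.00·(cos5°, sin5°) = (3.9848, 0.3486)
|BD| = 5.0273
circle(B,9.00) ∩ circle(D,7.00): a=5.6963, h=6.9680
  candidates: C₊=(10.1505,6.9048) cross=35.030; C₋=(9.1841,-6.9976) cross=-35.030
  mode + wants cross > 0 → take C=(10.1505,6.9048) (cross=35.030)
ex = (C−B)/|BC| = (0.6851,0.7285); ey = (-0.7285,0.6851)
P = B + 3.18·ex + -1.90·ey = (7.5474,1.3635)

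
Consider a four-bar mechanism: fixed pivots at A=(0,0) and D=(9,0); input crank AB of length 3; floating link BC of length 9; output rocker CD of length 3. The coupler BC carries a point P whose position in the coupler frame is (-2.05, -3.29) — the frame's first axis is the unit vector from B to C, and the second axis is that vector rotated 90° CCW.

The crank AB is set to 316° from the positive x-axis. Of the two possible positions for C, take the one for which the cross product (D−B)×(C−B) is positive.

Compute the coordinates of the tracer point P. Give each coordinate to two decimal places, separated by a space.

2.29 -5.96

A=(0,0), D=(9.00,0)
B = A + 3.00·(cos316°, sin316°) = (2.1580, -2.0840)
|BD| = 7.1523
circle(B,9.00) ∩ circle(D,3.00): a=8.6095, h=2.6223
  candidates: C₊=(9.6299,2.9331) cross=18.756; C₋=(11.1580,-2.0840) cross=-18.756
  mode + wants cross > 0 → take C=(9.6299,2.9331) (cross=18.756)
ex = (C−B)/|BC| = (0.8302,0.5575); ey = (-0.5575,0.8302)
P = B + -2.05·ex + -3.29·ey = (2.2901,-5.9581)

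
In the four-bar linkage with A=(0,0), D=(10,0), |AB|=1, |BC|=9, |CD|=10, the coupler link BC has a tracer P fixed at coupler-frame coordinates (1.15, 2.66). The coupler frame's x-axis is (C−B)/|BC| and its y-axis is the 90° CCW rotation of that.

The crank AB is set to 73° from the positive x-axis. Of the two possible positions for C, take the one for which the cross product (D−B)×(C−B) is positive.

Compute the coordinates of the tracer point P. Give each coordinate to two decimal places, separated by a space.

A=(0,0), D=(10.00,0)
B = A + 1.00·(cos73°, sin73°) = (0.2924, 0.9563)
|BD| = 9.7546
circle(B,9.00) ∩ circle(D,10.00): a=3.9034, h=8.1095
  candidates: C₊=(4.9720,8.6440) cross=79.105; C₋=(3.3820,-7.4968) cross=-79.105
  mode + wants cross > 0 → take C=(4.9720,8.6440) (cross=79.105)
ex = (C−B)/|BC| = (0.5200,0.8542); ey = (-0.8542,0.5200)
P = B + 1.15·ex + 2.66·ey = (-1.3818,3.3217)

-1.38 3.32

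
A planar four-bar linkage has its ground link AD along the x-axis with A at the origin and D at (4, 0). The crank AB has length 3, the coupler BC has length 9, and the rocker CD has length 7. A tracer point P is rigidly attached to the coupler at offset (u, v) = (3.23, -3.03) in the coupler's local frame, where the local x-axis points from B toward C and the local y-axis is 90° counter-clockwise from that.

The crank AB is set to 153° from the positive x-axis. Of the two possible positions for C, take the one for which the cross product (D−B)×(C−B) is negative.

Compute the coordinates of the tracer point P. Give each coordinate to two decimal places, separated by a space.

-3.82 -2.92

A=(0,0), D=(4.00,0)
B = A + 3.00·(cos153°, sin153°) = (-2.6730, 1.3620)
|BD| = 6.8106
circle(B,9.00) ∩ circle(D,7.00): a=5.7546, h=6.9199
  candidates: C₊=(4.3491,6.9913) cross=47.129; C₋=(1.5815,-6.5689) cross=-47.129
  mode - wants cross < 0 → take C=(1.5815,-6.5689) (cross=-47.129)
ex = (C−B)/|BC| = (0.4727,-0.8812); ey = (0.8812,0.4727)
P = B + 3.23·ex + -3.03·ey = (-3.8162,-2.9167)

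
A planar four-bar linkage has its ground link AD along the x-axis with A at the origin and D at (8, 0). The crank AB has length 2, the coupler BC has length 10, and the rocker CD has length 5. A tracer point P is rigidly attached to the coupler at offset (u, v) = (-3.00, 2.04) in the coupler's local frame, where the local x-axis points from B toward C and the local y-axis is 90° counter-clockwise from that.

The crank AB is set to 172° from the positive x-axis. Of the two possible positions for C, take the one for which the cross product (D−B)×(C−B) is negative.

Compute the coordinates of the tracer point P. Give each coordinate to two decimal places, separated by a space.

A=(0,0), D=(8.00,0)
B = A + 2.00·(cos172°, sin172°) = (-1.9805, 0.2783)
|BD| = 9.9844
circle(B,10.00) ∩ circle(D,5.00): a=8.7481, h=4.8447
  candidates: C₊=(6.8992,4.8773) cross=48.372; C₋=(6.6291,-4.8084) cross=-48.372
  mode - wants cross < 0 → take C=(6.6291,-4.8084) (cross=-48.372)
ex = (C−B)/|BC| = (0.8610,-0.5087); ey = (0.5087,0.8610)
P = B + -3.00·ex + 2.04·ey = (-3.5257,3.5607)

-3.53 3.56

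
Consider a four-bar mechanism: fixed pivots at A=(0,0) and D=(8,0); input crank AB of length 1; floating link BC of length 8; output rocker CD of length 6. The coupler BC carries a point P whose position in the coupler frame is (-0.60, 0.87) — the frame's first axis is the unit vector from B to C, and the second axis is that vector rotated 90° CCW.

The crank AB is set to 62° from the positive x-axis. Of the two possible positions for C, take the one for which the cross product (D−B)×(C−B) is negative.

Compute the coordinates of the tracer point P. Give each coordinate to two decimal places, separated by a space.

0.78 1.89

A=(0,0), D=(8.00,0)
B = A + 1.00·(cos62°, sin62°) = (0.4695, 0.8829)
|BD| = 7.5821
circle(B,8.00) ∩ circle(D,6.00): a=5.6375, h=5.6761
  candidates: C₊=(6.7296,5.8640) cross=43.037; C₋=(5.4076,-5.4111) cross=-43.037
  mode - wants cross < 0 → take C=(5.4076,-5.4111) (cross=-43.037)
ex = (C−B)/|BC| = (0.6173,-0.7868); ey = (0.7868,0.6173)
P = B + -0.60·ex + 0.87·ey = (0.7836,1.8920)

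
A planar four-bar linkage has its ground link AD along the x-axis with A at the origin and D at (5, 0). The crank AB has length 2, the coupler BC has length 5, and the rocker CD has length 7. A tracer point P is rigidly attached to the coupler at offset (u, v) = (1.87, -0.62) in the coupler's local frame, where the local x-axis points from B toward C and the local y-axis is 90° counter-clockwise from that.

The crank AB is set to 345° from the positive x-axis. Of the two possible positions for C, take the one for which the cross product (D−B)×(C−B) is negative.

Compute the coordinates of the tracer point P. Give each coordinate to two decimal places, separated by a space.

0.77 -2.11

A=(0,0), D=(5.00,0)
B = A + 2.00·(cos345°, sin345°) = (1.9319, -0.5176)
|BD| = 3.1115
circle(B,5.00) ∩ circle(D,7.00): a=-2.3009, h=4.4391
  candidates: C₊=(-1.0755,3.4768) cross=13.812; C₋=(0.4015,-5.2777) cross=-13.812
  mode - wants cross < 0 → take C=(0.4015,-5.2777) (cross=-13.812)
ex = (C−B)/|BC| = (-0.3061,-0.9520); ey = (0.9520,-0.3061)
P = B + 1.87·ex + -0.62·ey = (0.7693,-2.1081)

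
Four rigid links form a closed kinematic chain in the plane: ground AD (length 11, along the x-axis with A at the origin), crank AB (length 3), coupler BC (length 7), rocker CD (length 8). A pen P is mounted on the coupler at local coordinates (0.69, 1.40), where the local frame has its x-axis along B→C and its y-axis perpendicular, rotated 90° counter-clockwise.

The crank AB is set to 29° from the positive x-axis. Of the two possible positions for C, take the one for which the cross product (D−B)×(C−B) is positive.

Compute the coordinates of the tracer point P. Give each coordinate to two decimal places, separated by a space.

A=(0,0), D=(11.00,0)
B = A + 3.00·(cos29°, sin29°) = (2.6239, 1.4544)
|BD| = 8.5015
circle(B,7.00) ∩ circle(D,8.00): a=3.3685, h=6.1362
  candidates: C₊=(6.9925,6.9239) cross=52.167; C₋=(4.8930,-5.1676) cross=-52.167
  mode + wants cross > 0 → take C=(6.9925,6.9239) (cross=52.167)
ex = (C−B)/|BC| = (0.6241,0.7813); ey = (-0.7813,0.6241)
P = B + 0.69·ex + 1.40·ey = (1.9606,2.8673)

1.96 2.87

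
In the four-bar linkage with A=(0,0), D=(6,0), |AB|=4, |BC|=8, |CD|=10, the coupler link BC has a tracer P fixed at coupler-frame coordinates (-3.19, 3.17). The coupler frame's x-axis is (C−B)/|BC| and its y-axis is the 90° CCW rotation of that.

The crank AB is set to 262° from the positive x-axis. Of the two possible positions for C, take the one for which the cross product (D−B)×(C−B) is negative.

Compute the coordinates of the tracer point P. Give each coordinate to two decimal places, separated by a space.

-0.32 0.53

A=(0,0), D=(6.00,0)
B = A + 4.00·(cos262°, sin262°) = (-0.5567, -3.9611)
|BD| = 7.6603
circle(B,8.00) ∩ circle(D,10.00): a=1.4804, h=7.8618
  candidates: C₊=(-3.3549,3.5336) cross=60.224; C₋=(4.7757,-9.9248) cross=-60.224
  mode - wants cross < 0 → take C=(4.7757,-9.9248) (cross=-60.224)
ex = (C−B)/|BC| = (0.6665,-0.7455); ey = (0.7455,0.6665)
P = B + -3.19·ex + 3.17·ey = (-0.3199,0.5299)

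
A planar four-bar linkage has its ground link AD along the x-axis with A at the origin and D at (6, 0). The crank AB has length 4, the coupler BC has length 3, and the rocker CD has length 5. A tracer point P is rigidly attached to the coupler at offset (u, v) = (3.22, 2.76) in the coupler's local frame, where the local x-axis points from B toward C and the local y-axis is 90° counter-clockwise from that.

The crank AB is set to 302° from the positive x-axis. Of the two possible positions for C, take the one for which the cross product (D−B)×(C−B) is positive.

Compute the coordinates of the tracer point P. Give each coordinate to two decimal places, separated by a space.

-1.62 -1.39

A=(0,0), D=(6.00,0)
B = A + 4.00·(cos302°, sin302°) = (2.1197, -3.3922)
|BD| = 5.1540
circle(B,3.00) ∩ circle(D,5.00): a=1.0248, h=2.8195
  candidates: C₊=(1.0355,-0.5949) cross=14.532; C₋=(4.7470,-4.8404) cross=-14.532
  mode + wants cross > 0 → take C=(1.0355,-0.5949) (cross=14.532)
ex = (C−B)/|BC| = (-0.3614,0.9324); ey = (-0.9324,-0.3614)
P = B + 3.22·ex + 2.76·ey = (-1.6175,-1.3872)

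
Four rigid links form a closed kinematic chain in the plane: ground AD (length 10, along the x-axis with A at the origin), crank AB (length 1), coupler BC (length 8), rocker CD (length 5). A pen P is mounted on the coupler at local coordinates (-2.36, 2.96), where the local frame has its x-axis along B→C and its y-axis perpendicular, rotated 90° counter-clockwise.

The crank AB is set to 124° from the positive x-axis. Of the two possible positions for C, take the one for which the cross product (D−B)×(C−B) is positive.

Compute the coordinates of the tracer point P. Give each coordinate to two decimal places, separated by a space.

A=(0,0), D=(10.00,0)
B = A + 1.00·(cos124°, sin124°) = (-0.5592, 0.8290)
|BD| = 10.5917
circle(B,8.00) ∩ circle(D,5.00): a=7.1369, h=3.6145
  candidates: C₊=(6.8387,3.8738) cross=38.284; C₋=(6.2729,-3.3330) cross=-38.284
  mode + wants cross > 0 → take C=(6.8387,3.8738) (cross=38.284)
ex = (C−B)/|BC| = (0.9247,0.3806); ey = (-0.3806,0.9247)
P = B + -2.36·ex + 2.96·ey = (-3.8681,2.6681)

-3.87 2.67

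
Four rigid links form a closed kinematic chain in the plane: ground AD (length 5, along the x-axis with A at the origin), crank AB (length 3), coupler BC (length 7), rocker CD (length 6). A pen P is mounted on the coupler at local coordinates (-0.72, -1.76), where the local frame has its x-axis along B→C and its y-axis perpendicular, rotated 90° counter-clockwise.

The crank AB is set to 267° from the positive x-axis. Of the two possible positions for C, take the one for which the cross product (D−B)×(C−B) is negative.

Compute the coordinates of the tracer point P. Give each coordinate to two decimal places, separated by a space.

A=(0,0), D=(5.00,0)
B = A + 3.00·(cos267°, sin267°) = (-0.1570, -2.9959)
|BD| = 5.9641
circle(B,7.00) ∩ circle(D,6.00): a=4.0719, h=5.6938
  candidates: C₊=(0.5037,3.9729) cross=33.958; C₋=(6.2240,-5.8738) cross=-33.958
  mode - wants cross < 0 → take C=(6.2240,-5.8738) (cross=-33.958)
ex = (C−B)/|BC| = (0.9116,-0.4111); ey = (0.4111,0.9116)
P = B + -0.72·ex + -1.76·ey = (-1.5369,-4.3042)

-1.54 -4.30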